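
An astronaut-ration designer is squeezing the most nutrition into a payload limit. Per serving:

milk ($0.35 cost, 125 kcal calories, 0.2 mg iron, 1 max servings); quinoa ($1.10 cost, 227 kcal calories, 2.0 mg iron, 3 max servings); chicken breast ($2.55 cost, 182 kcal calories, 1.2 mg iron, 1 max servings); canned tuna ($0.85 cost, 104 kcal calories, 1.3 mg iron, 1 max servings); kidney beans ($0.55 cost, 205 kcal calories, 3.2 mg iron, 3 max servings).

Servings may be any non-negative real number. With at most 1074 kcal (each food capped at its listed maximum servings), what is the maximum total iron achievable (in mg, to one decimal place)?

Iron per kcal: kidney beans 0.01561, canned tuna 0.0125, quinoa 0.008811, chicken breast 0.006593, milk 0.0016.
Take 3 servings of kidney beans: uses 615 kcal, +9.6 mg iron (running total 9.6 mg).
Take 1 serving of canned tuna: uses 104 kcal, +1.3 mg iron (running total 10.9 mg).
Take 1.564 servings of quinoa: uses 355 kcal, +3.1 mg iron (running total 14.0 mg).
Filling greedily by iron-per-kcal is optimal for one linear limit, giving 14.0 mg.

14.0 mg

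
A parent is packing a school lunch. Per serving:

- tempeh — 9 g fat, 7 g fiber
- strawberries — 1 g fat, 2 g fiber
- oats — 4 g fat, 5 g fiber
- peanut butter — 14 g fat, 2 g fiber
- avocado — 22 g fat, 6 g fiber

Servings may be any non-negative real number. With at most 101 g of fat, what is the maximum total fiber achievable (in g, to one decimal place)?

202.0 g

Fiber per g fat: strawberries 2, oats 1.25, tempeh 0.7778, avocado 0.2727, peanut butter 0.1429.
With no serving limits, spend the whole fat allowance on strawberries: 101 g / 1 g × 2 g = 202.0 g.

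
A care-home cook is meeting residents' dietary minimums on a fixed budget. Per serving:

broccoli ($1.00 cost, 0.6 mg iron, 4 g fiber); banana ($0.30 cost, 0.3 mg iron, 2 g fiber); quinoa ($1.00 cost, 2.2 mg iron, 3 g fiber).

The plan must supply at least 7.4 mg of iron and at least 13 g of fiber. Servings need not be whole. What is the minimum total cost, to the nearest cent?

$3.66

An LP optimum is at a vertex; with two nutrient constraints at most two foods are used. Check each candidate.
broccoli only: max(7.4/0.6, 13/4) = 12.33 servings → $12.33.
banana only: max(7.4/0.3, 13/2) = 24.67 servings → $7.40.
quinoa only: max(7.4/2.2, 13/3) = 4.333 servings → $4.33.
broccoli + banana (both tight): parallel constraints — no distinct corner.
broccoli + quinoa with both tight: 0.9143 servings and 3.114 servings → $4.03.
banana + quinoa with both tight: 1.829 servings and 3.114 servings → $3.66.
Cheapest feasible corner: $3.66.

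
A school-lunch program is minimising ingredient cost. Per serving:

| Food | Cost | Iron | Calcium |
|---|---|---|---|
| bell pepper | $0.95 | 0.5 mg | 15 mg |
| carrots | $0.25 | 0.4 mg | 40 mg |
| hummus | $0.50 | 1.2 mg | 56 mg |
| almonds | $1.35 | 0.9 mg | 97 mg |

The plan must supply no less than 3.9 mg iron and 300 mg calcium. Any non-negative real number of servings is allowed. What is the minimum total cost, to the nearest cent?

$2.09

bell pepper only: max(3.9/0.5, 300/15) = 20 servings → $19.00.
carrots only: max(3.9/0.4, 300/40) = 9.75 servings → $2.44.
hummus only: max(3.9/1.2, 300/56) = 5.357 servings → $2.68.
almonds only: max(3.9/0.9, 300/97) = 4.333 servings → $5.85.
bell pepper + carrots with both tight: 2.571 servings and 6.536 servings → $4.08.
bell pepper + hummus: intersection lies outside the first quadrant.
bell pepper + almonds with both tight: 3.094 servings and 2.614 servings → $6.47.
carrots + hummus with both tight: 5.531 servings and 1.406 servings → $2.09.
carrots + almonds: intersection lies outside the first quadrant.
hummus + almonds with both tight: 1.641 servings and 2.145 servings → $3.72.
Cheapest feasible corner: $2.09.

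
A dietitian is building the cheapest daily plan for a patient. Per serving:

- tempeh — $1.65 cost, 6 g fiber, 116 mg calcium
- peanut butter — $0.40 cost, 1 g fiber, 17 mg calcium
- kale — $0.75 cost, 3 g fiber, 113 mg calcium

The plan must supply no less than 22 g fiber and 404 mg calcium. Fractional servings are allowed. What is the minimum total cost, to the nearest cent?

$5.50

Compare the cost at each extreme point of the feasible region.
tempeh only: max(22/6, 404/116) = 3.667 servings → $6.05.
peanut butter only: max(22/1, 404/17) = 23.76 servings → $9.51.
kale only: max(22/3, 404/113) = 7.333 servings → $5.50.
tempeh + peanut butter with both tight: 2.143 servings and 9.143 servings → $7.19.
tempeh + kale: the both-tight solution has a negative serving — not a feasible corner.
peanut butter + kale with both tight: 20.55 servings and 0.4839 servings → $8.58.
So the least-cost plan costs $5.50.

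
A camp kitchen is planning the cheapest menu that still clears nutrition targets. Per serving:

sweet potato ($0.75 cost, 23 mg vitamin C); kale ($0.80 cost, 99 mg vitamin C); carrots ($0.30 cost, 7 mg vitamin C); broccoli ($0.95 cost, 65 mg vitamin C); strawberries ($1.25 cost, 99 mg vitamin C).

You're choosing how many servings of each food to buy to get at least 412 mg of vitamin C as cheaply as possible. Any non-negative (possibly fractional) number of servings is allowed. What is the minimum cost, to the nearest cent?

$3.33

Cost per mg of vitamin C: kale $0.0081, strawberries $0.0126, broccoli $0.0146, sweet potato $0.0326, carrots $0.0429.
With no serving limits, use only kale: 412 mg / 99 mg = 4.162 servings × $0.80 = $3.33.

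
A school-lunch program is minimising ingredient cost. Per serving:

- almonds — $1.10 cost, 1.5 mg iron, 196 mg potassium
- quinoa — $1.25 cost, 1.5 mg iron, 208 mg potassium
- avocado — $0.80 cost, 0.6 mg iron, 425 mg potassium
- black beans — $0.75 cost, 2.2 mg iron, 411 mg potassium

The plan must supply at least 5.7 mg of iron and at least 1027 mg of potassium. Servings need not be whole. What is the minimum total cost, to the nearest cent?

$1.94

Check every corner: each single food scaled to meet both minima, and each pair solved so both constraints bind.
almonds only: max(5.7/1.5, 1027/196) = 5.24 servings → $5.76.
quinoa only: max(5.7/1.5, 1027/208) = 4.938 servings → $6.17.
avocado only: max(5.7/0.6, 1027/425) = 9.5 servings → $7.60.
black beans only: max(5.7/2.2, 1027/411) = 2.591 servings → $1.94.
almonds + quinoa: the both-tight solution has a negative serving — not a feasible corner.
almonds + avocado with both tight: 3.474 servings and 0.8142 servings → $4.47.
almonds + black beans with both tight: 0.4495 servings and 2.284 servings → $2.21.
quinoa + avocado with both tight: 3.523 servings and 0.6922 servings → $4.96.
quinoa + black beans with both tight: 0.5242 servings and 2.233 servings → $2.33.
avocado + black beans with both targets exact would need a negative amount; discard.
The minimum over all feasible corners is $1.94.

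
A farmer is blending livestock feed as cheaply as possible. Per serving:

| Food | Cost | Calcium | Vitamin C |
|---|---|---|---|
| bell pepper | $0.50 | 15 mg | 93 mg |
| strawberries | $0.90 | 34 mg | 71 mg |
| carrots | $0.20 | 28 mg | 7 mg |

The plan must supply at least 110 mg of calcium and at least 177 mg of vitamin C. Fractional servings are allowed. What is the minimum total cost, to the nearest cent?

An LP optimum is at a vertex; with two nutrient constraints at most two foods are used. Check each candidate.
bell pepper only: max(110/15, 177/93) = 7.333 servings → $3.67.
strawberries only: max(110/34, 177/71) = 3.235 servings → $2.91.
carrots only: max(110/28, 177/7) = 25.29 servings → $5.06.
bell pepper + strawberries with both targets exact would need a negative amount; discard.
bell pepper + carrots with both tight: 1.675 servings and 3.031 servings → $1.44.
strawberries + carrots with both tight: 2.392 servings and 1.024 servings → $2.36.
Cheapest feasible corner: $1.44.

$1.44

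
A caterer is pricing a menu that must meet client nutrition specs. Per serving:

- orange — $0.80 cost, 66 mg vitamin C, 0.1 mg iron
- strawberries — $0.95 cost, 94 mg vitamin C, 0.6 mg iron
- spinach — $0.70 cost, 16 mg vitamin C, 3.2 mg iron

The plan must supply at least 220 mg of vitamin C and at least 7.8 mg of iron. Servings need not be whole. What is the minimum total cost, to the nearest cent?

The cheapest plan sits at a corner of the feasible region — with two constraints it uses at most two foods.
orange only: max(220/66, 7.8/0.1) = 78 servings → $62.40.
strawberries only: max(220/94, 7.8/0.6) = 13 servings → $12.35.
spinach only: max(220/16, 7.8/3.2) = 13.75 servings → $9.62.
orange + strawberries with both targets exact would need a negative amount; discard.
orange + spinach with both tight: 2.763 servings and 2.351 servings → $3.86.
strawberries + spinach with both tight: 1.989 servings and 2.065 servings → $3.33.
So the least-cost plan costs $3.33.

$3.33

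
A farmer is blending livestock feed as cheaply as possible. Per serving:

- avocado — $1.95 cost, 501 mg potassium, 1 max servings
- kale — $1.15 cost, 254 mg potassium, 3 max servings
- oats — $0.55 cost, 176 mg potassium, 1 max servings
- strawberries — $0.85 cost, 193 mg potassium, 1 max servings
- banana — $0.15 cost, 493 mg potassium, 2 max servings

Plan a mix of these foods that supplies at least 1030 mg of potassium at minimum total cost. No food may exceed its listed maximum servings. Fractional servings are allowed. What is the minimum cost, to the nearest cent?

Cost per mg of potassium: banana $0.0003, oats $0.0031, avocado $0.0039, strawberries $0.0044, kale $0.0045.
Take 2 servings of banana: +986.0 mg potassium for $0.30 (total $0.30, still need 44.0 mg).
Take 0.25 servings of oats: +44.0 mg potassium for $0.14 (total $0.44, still need 0.0 mg).
Greedy by cheapest-per-mg is optimal for a single linear constraint, so the minimum cost is $0.44.

$0.44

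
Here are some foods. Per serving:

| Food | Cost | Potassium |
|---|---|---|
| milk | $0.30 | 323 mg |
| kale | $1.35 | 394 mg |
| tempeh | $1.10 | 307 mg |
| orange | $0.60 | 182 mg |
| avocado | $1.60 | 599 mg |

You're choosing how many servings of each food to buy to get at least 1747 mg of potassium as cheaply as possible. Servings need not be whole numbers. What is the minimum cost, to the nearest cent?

$1.62

Cost per mg of potassium: milk $0.0009, avocado $0.0027, orange $0.0033, kale $0.0034, tempeh $0.0036.
With no serving limits, use only milk: 1747 mg / 323 mg = 5.409 servings × $0.30 = $1.62.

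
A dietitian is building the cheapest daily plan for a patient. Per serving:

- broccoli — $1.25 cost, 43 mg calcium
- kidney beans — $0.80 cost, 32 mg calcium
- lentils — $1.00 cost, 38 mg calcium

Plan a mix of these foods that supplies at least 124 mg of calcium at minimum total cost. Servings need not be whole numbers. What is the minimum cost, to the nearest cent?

Cost per mg of calcium: kidney beans $0.0250, lentils $0.0263, broccoli $0.0291.
With no serving limits, use only kidney beans: 124 mg / 32 mg = 3.875 servings × $0.80 = $3.10.

$3.10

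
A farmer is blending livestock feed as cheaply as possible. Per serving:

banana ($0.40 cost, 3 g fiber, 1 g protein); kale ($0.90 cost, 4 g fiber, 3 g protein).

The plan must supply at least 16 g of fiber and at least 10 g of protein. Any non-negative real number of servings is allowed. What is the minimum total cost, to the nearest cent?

With two linear requirements the optimum uses one or two foods; enumerate the corners.
banana only: max(16/3, 10/1) = 10 servings → $4.00.
kale only: max(16/4, 10/3) = 4 servings → $3.60.
banana + kale with both tight: 1.6 servings and 2.8 servings → $3.16.
Cheapest feasible corner: $3.16.

$3.16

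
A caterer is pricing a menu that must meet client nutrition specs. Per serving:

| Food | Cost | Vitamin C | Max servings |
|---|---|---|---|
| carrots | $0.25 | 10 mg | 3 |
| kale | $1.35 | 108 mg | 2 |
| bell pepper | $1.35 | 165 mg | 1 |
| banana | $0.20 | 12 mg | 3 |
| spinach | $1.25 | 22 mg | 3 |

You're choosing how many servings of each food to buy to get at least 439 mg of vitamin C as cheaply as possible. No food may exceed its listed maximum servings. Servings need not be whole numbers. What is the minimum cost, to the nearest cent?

$5.20

Cost per mg of vitamin C: bell pepper $0.0082, kale $0.0125, banana $0.0167, carrots $0.0250, spinach $0.0568.
Take 1 serving of bell pepper: +165.0 mg vitamin C for $1.35 (total $1.35, still need 274.0 mg).
Take 2 servings of kale: +216.0 mg vitamin C for $2.70 (total $4.05, still need 58.0 mg).
Take 3 servings of banana: +36.0 mg vitamin C for $0.60 (total $4.65, still need 22.0 mg).
Take 2.2 servings of carrots: +22.0 mg vitamin C for $0.55 (total $5.20, still need 0.0 mg).
Greedy by cheapest-per-mg is optimal for a single linear constraint, so the minimum cost is $5.20.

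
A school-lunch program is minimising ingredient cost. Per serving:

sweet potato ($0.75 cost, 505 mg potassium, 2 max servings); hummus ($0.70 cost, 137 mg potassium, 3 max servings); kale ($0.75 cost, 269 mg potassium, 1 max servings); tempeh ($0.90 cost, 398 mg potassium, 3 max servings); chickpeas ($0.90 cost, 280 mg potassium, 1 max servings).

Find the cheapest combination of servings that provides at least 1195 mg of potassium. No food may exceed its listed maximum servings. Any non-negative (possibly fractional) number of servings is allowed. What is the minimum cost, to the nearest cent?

$1.92

Cost per mg of potassium: sweet potato $0.0015, tempeh $0.0023, kale $0.0028, chickpeas $0.0032, hummus $0.0051.
Take 2 servings of sweet potato: +1010.0 mg potassium for $1.50 (total $1.50, still need 185.0 mg).
Take 0.4648 servings of tempeh: +185.0 mg potassium for $0.42 (total $1.92, still need 0.0 mg).
Greedy by cheapest-per-mg is optimal for a single linear constraint, so the minimum cost is $1.92.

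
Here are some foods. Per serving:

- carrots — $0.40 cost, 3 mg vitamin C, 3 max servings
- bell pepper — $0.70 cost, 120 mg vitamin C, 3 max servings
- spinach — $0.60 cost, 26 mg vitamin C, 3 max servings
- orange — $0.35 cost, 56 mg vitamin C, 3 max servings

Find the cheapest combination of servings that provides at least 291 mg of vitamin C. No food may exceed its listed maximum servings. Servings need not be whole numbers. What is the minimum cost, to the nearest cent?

Cost per mg of vitamin C: bell pepper $0.0058, orange $0.0063, spinach $0.0231, carrots $0.1333.
Take 2.425 servings of bell pepper: +291.0 mg vitamin C for $1.70 (total $1.70, still need 0.0 mg).
Greedy by cheapest-per-mg is optimal for a single linear constraint, so the minimum cost is $1.70.

$1.70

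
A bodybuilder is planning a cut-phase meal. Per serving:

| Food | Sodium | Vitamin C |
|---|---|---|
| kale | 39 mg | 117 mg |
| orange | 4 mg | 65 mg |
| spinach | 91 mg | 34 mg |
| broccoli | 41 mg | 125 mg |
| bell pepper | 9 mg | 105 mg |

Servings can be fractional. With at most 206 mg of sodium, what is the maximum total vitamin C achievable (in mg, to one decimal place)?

3347.5 mg

Vitamin C per mg sodium: orange 16.25, bell pepper 11.67, broccoli 3.049, kale 3, spinach 0.3736.
With no serving limits, spend the whole sodium allowance on orange: 206 mg / 4 mg × 65 mg = 3347.5 mg.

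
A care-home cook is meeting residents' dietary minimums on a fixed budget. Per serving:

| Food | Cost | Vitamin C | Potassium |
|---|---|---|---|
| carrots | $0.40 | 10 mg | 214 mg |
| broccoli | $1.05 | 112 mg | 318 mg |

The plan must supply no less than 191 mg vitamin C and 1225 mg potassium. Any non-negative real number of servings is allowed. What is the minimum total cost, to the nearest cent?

$2.92

At the optimum either one food covers both requirements or two foods hit both targets exactly; no other combination can be cheaper.
carrots only: max(191/10, 1225/214) = 19.1 servings → $7.64.
broccoli only: max(191/112, 1225/318) = 3.852 servings → $4.04.
carrots + broccoli with both tight: 3.678 servings and 1.377 servings → $2.92.
The minimum over all feasible corners is $2.92.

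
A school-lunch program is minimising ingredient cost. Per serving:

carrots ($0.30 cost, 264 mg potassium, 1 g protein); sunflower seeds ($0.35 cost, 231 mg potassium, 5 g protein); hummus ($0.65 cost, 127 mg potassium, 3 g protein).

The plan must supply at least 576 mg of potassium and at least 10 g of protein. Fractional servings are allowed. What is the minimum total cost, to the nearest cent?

$0.82

Check every corner: each single food scaled to meet both minima, and each pair solved so both constraints bind.
carrots only: max(576/264, 10/1) = 10 servings → $3.00.
sunflower seeds only: max(576/231, 10/5) = 2.494 servings → $0.87.
hummus only: max(576/127, 10/3) = 4.535 servings → $2.95.
carrots + sunflower seeds with both tight: 0.5234 servings and 1.895 servings → $0.82.
carrots + hummus with both tight: 0.6887 servings and 3.104 servings → $2.22.
sunflower seeds + hummus with both targets exact would need a negative amount; discard.
Cheapest feasible corner: $0.82.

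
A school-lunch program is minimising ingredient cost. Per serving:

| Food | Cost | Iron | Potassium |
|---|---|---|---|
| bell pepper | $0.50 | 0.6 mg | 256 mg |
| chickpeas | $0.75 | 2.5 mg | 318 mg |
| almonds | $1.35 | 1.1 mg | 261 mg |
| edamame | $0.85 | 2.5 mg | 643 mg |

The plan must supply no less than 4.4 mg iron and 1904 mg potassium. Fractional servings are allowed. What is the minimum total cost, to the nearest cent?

Minimising a linear cost over {iron ≥ 4.4, potassium ≥ 1904, servings ≥ 0} — the optimum is at a vertex, using one or two foods.
bell pepper only: max(4.4/0.6, 1904/256) = 7.438 servings → $3.72.
chickpeas only: max(4.4/2.5, 1904/318) = 5.987 servings → $4.49.
almonds only: max(4.4/1.1, 1904/261) = 7.295 servings → $9.85.
edamame only: max(4.4/2.5, 1904/643) = 2.961 servings → $2.52.
bell pepper + chickpeas: the both-tight solution has a negative serving — not a feasible corner.
bell pepper + almonds: intersection lies outside the first quadrant.
bell pepper + edamame: intersection lies outside the first quadrant.
chickpeas + almonds with both targets exact would need a negative amount; discard.
chickpeas + edamame with both targets exact would need a negative amount; discard.
almonds + edamame with both targets exact would need a negative amount; discard.
Cheapest feasible corner: $2.52.

$2.52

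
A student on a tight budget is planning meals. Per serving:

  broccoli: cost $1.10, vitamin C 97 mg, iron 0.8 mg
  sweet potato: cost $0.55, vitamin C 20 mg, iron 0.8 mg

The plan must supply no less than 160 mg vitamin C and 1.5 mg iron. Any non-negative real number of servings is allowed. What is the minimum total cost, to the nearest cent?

$1.91

An LP optimum is at a vertex; with two nutrient constraints at most two foods are used. Check each candidate.
broccoli only: max(160/97, 1.5/0.8) = 1.875 servings → $2.06.
sweet potato only: max(160/20, 1.5/0.8) = 8 servings → $4.40.
broccoli + sweet potato with both tight: 1.591 servings and 0.2841 servings → $1.91.
Cheapest feasible corner: $1.91.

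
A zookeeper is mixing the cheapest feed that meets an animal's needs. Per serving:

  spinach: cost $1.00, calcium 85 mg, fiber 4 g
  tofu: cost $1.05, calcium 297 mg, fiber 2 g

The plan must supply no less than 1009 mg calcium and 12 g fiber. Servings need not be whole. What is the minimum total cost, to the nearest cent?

$4.63

Two binding constraints pin down two serving amounts, so the optimal mix uses at most two foods. The candidates are each food alone (scaled to the tighter of calcium/fiber) and each pair with both constraints tight.
spinach only: max(1009/85, 12/4) = 11.87 servings → $11.87.
tofu only: max(1009/297, 12/2) = 6 servings → $6.30.
spinach + tofu with both tight: 1.519 servings and 2.963 servings → $4.63.
So the least-cost plan costs $4.63.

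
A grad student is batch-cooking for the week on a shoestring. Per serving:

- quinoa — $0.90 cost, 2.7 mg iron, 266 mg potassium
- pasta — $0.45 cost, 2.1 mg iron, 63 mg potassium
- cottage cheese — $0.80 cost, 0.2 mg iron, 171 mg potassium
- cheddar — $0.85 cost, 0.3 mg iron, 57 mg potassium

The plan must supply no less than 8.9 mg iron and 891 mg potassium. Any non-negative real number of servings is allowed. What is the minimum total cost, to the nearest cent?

An LP optimum is at a vertex; with two nutrient constraints at most two foods are used. Check each candidate.
quinoa only: max(8.9/2.7, 891/266) = 3.35 servings → $3.01.
pasta only: max(8.9/2.1, 891/63) = 14.14 servings → $6.36.
cottage cheese only: max(8.9/0.2, 891/171) = 44.5 servings → $35.60.
cheddar only: max(8.9/0.3, 891/57) = 29.67 servings → $25.22.
quinoa + pasta: intersection lies outside the first quadrant.
quinoa + cottage cheese with both tight: 3.289 servings and 0.09376 servings → $3.04.
quinoa + cheddar with both tight: 3.239 servings and 0.5169 servings → $3.35.
pasta + cottage cheese with both tight: 3.878 servings and 3.782 servings → $4.77.
pasta + cheddar with both tight: 2.381 servings and 13 servings → $12.12.
cottage cheese + cheddar: intersection lies outside the first quadrant.
Cheapest feasible corner: $3.01.

$3.01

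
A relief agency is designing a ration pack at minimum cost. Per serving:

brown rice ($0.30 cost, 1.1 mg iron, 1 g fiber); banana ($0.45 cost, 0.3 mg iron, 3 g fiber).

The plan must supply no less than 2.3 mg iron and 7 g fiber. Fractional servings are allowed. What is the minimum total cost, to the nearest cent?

$1.29

Two binding constraints pin down two serving amounts, so the optimal mix uses at most two foods. The candidates are each food alone (scaled to the tighter of iron/fiber) and each pair with both constraints tight.
brown rice only: max(2.3/1.1, 7/1) = 7 servings → $2.10.
banana only: max(2.3/0.3, 7/3) = 7.667 servings → $3.45.
brown rice + banana with both tight: 1.6 servings and 1.8 servings → $1.29.
Cheapest feasible corner: $1.29.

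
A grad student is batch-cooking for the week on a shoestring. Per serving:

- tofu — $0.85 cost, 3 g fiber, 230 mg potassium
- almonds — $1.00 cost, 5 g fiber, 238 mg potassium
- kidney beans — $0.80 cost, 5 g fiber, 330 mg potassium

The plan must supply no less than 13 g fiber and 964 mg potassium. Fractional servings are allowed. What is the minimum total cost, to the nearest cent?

The cheapest plan sits at a corner of the feasible region — with two constraints it uses at most two foods.
tofu only: max(13/3, 964/230) = 4.333 servings → $3.68.
almonds only: max(13/5, 964/238) = 4.05 servings → $4.05.
kidney beans only: max(13/5, 964/330) = 2.921 servings → $2.34.
tofu + almonds with both tight: 3.959 servings and 0.2248 servings → $3.59.
tofu + kidney beans with both tight: 3.312 servings and 0.6125 servings → $3.31.
almonds + kidney beans: intersection lies outside the first quadrant.
So the least-cost plan costs $2.34.

$2.34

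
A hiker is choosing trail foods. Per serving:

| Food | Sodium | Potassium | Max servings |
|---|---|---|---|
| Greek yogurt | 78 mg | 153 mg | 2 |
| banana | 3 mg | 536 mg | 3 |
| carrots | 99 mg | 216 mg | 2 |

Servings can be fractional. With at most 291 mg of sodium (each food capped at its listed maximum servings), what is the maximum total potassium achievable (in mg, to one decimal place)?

2204.8 mg

Potassium per mg sodium: banana 178.7, carrots 2.182, Greek yogurt 1.962.
Take 3 servings of banana: uses 9 mg sodium, +1608.0 mg potassium (running total 1608.0 mg).
Take 2 servings of carrots: uses 198 mg sodium, +432.0 mg potassium (running total 2040.0 mg).
Take 1.077 servings of Greek yogurt: uses 84 mg sodium, +164.8 mg potassium (running total 2204.8 mg).
Greedy by best ratio exhausts the sodium allowance optimally: 2204.8 mg.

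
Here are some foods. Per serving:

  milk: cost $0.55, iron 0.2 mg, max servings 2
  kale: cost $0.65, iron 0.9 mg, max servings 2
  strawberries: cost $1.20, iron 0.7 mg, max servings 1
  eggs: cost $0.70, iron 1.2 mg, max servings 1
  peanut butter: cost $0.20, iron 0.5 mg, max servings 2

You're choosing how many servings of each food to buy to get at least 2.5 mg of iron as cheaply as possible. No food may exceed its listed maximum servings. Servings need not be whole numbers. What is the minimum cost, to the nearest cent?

Cost per mg of iron: peanut butter $0.4000, eggs $0.5833, kale $0.7222, strawberries $1.7143, milk $2.7500.
Take 2 servings of peanut butter: +1.0 mg iron for $0.40 (total $0.40, still need 1.5 mg).
Take 1 serving of eggs: +1.2 mg iron for $0.70 (total $1.10, still need 0.3 mg).
Take 0.3333 servings of kale: +0.3 mg iron for $0.22 (total $1.32, still need 0.0 mg).
Filling from the cheapest source first is optimal under one linear minimum: $1.32.

$1.32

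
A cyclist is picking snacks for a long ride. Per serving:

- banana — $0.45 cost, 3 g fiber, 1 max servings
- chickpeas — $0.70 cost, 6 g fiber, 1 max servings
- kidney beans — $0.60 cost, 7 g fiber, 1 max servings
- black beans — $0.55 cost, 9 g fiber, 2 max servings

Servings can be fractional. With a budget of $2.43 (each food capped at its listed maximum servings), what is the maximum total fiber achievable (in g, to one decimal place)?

Fiber per dollar: black beans 16.36, kidney beans 11.67, chickpeas 8.571, banana 6.667.
Take 2 servings of black beans: spends $1.10, +18.0 g fiber (running total 18.0 g).
Take 1 serving of kidney beans: spends $0.60, +7.0 g fiber (running total 25.0 g).
Take 1 serving of chickpeas: spends $0.70, +6.0 g fiber (running total 31.0 g).
Take 0.06667 servings of banana: spends $0.03, +0.2 g fiber (running total 31.2 g).
Greedy by best ratio exhausts the cost allowance optimally: 31.2 g.

31.2 g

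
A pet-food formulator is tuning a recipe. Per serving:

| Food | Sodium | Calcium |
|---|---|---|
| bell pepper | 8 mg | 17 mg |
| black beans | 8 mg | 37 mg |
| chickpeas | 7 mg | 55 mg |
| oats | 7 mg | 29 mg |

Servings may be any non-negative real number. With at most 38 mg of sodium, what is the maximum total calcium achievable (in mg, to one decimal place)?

298.6 mg

Calcium per mg sodium: chickpeas 7.857, black beans 4.625, oats 4.143, bell pepper 2.125.
With no serving limits, spend the whole sodium allowance on chickpeas: 38 mg / 7 mg × 55 mg = 298.6 mg.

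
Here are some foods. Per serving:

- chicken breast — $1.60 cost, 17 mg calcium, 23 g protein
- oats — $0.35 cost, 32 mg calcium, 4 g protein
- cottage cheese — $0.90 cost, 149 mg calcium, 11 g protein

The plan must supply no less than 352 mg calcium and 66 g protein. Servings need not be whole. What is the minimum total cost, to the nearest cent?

$4.88

An LP optimum is at a vertex; with two nutrient constraints at most two foods are used. Check each candidate.
chicken breast only: max(352/17, 66/23) = 20.71 servings → $33.13.
oats only: max(352/32, 66/4) = 16.5 servings → $5.78.
cottage cheese only: max(352/149, 66/11) = 6 servings → $5.40.
chicken breast + oats with both tight: 1.054 servings and 10.44 servings → $5.34.
chicken breast + cottage cheese with both tight: 1.84 servings and 2.152 servings → $4.88.
oats + cottage cheese: intersection lies outside the first quadrant.
Cheapest feasible corner: $4.88.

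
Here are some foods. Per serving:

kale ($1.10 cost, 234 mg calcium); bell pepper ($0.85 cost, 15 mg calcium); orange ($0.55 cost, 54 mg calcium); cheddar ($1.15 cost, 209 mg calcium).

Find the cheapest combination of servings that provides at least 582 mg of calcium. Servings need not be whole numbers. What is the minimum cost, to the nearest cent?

$2.74

Cost per mg of calcium: kale $0.0047, cheddar $0.0055, orange $0.0102, bell pepper $0.0567.
With no serving limits, use only kale: 582 mg / 234 mg = 2.487 servings × $1.10 = $2.74.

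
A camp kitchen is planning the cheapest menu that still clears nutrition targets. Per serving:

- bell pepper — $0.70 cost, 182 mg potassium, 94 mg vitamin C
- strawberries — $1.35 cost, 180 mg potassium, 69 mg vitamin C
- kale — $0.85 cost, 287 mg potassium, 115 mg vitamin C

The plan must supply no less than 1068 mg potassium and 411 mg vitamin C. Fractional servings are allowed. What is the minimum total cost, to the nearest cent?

bell pepper only: max(1068/182, 411/94) = 5.868 servings → $4.11.
strawberries only: max(1068/180, 411/69) = 5.957 servings → $8.04.
kale only: max(1068/287, 411/115) = 3.721 servings → $3.16.
bell pepper + strawberries with both tight: 0.06602 servings and 5.867 servings → $7.97.
bell pepper + kale: intersection lies outside the first quadrant.
strawberries + kale with both tight: 5.421 servings and 0.3211 servings → $7.59.
So the least-cost plan costs $3.16.

$3.16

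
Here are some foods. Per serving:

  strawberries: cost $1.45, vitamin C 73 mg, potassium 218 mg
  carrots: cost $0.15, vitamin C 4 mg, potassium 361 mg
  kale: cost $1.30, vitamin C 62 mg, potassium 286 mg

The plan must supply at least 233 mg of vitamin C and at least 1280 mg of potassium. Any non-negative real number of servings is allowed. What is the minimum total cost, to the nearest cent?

Two binding constraints pin down two serving amounts, so the optimal mix uses at most two foods. The candidates are each food alone (scaled to the tighter of vitamin C/potassium) and each pair with both constraints tight.
strawberries only: max(233/73, 1280/218) = 5.872 servings → $8.51.
carrots only: max(233/4, 1280/361) = 58.25 servings → $8.74.
kale only: max(233/62, 1280/286) = 4.476 servings → $5.82.
strawberries + carrots with both tight: 3.1 servings and 1.674 servings → $4.75.
strawberries + kale: the both-tight solution has a negative serving — not a feasible corner.
carrots + kale with both tight: 0.599 servings and 3.719 servings → $4.93.
So the least-cost plan costs $4.75.

$4.75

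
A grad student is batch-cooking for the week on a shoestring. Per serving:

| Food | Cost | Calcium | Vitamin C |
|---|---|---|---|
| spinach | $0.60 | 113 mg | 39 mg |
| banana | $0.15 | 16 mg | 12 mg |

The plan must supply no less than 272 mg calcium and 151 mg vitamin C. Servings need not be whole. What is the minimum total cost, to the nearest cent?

$2.02

Two binding constraints pin down two serving amounts, so the optimal mix uses at most two foods. The candidates are each food alone (scaled to the tighter of calcium/vitamin C) and each pair with both constraints tight.
spinach only: max(272/113, 151/39) = 3.872 servings → $2.32.
banana only: max(272/16, 151/12) = 17 servings → $2.55.
spinach + banana with both tight: 1.158 servings and 8.818 servings → $2.02.
So the least-cost plan costs $2.02.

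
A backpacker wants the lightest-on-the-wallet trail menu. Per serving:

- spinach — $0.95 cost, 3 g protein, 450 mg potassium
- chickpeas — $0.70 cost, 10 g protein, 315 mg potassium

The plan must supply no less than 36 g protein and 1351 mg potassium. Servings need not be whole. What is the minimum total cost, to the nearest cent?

$2.97

Compare the cost at each extreme point of the feasible region.
spinach only: max(36/3, 1351/450) = 12 servings → $11.40.
chickpeas only: max(36/10, 1351/315) = 4.289 servings → $3.00.
spinach + chickpeas with both tight: 0.6104 servings and 3.417 servings → $2.97.
So the least-cost plan costs $2.97.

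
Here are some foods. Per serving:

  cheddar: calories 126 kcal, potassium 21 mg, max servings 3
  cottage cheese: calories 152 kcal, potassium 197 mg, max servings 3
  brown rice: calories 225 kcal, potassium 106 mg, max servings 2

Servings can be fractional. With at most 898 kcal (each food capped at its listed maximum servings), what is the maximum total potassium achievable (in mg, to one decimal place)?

Potassium per kcal: cottage cheese 1.296, brown rice 0.4711, cheddar 0.1667.
Take 3 servings of cottage cheese: uses 456 kcal, +591.0 mg potassium (running total 591.0 mg).
Take 1.964 servings of brown rice: uses 442 kcal, +208.2 mg potassium (running total 799.2 mg).
Filling greedily by potassium-per-kcal is optimal for one linear limit, giving 799.2 mg.

799.2 mg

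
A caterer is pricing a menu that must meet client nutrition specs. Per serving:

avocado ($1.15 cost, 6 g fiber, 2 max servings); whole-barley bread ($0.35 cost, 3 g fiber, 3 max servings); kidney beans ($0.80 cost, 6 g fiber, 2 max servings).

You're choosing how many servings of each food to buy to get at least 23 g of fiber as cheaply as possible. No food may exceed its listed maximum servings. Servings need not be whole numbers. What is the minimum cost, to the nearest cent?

$3.03

Cost per g of fiber: whole-barley bread $0.1167, kidney beans $0.1333, avocado $0.1917.
Take 3 servings of whole-barley bread: +9.0 g fiber for $1.05 (total $1.05, still need 14.0 g).
Take 2 servings of kidney beans: +12.0 g fiber for $1.60 (total $2.65, still need 2.0 g).
Take 0.3333 servings of avocado: +2.0 g fiber for $0.38 (total $3.03, still need 0.0 g).
Greedy by cheapest-per-g is optimal for a single linear constraint, so the minimum cost is $3.03.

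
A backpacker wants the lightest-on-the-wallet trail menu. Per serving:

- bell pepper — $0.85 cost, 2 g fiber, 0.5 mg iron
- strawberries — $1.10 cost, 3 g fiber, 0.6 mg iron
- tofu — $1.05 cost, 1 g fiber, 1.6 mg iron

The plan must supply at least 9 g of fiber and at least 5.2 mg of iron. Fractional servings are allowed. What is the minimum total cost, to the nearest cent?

$4.96

For a min-cost LP with two ≥-constraints, a basic feasible solution has at most two positive variables.
bell pepper only: max(9/2, 5.2/0.5) = 10.4 servings → $8.84.
strawberries only: max(9/3, 5.2/0.6) = 8.667 servings → $9.53.
tofu only: max(9/1, 5.2/1.6) = 9 servings → $9.45.
bell pepper + strawberries with both targets exact would need a negative amount; discard.
bell pepper + tofu with both tight: 3.407 servings and 2.185 servings → $5.19.
strawberries + tofu with both tight: 2.19 servings and 2.429 servings → $4.96.
So the least-cost plan costs $4.96.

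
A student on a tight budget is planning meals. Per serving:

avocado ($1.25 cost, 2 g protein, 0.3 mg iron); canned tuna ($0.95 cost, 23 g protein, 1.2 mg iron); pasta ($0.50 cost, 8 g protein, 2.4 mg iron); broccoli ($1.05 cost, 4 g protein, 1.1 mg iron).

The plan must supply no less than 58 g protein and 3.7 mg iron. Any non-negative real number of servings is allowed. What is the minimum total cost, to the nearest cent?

This is a tiny linear program; its minimum lies at a vertex of the feasible set. List the vertices and price them.
avocado only: max(58/2, 3.7/0.3) = 29 servings → $36.25.
canned tuna only: max(58/23, 3.7/1.2) = 3.083 servings → $2.93.
pasta only: max(58/8, 3.7/2.4) = 7.25 servings → $3.62.
broccoli only: max(58/4, 3.7/1.1) = 14.5 servings → $15.22.
avocado + canned tuna with both tight: 3.444 servings and 2.222 servings → $6.42.
avocado + pasta: intersection lies outside the first quadrant.
avocado + broccoli: intersection lies outside the first quadrant.
canned tuna + pasta with both tight: 2.404 servings and 0.3399 servings → $2.45.
canned tuna + broccoli with both tight: 2.39 servings and 0.7561 servings → $3.06.
pasta + broccoli: intersection lies outside the first quadrant.
Cheapest feasible corner: $2.45.

$2.45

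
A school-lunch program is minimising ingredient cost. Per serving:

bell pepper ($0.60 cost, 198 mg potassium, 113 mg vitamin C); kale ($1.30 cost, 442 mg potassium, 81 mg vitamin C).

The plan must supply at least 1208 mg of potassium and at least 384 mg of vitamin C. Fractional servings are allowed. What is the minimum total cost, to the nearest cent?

$3.59

At the optimum either one food covers both requirements or two foods hit both targets exactly; no other combination can be cheaper.
bell pepper only: max(1208/198, 384/113) = 6.101 servings → $3.66.
kale only: max(1208/442, 384/81) = 4.741 servings → $6.16.
bell pepper + kale with both tight: 2.12 servings and 1.783 servings → $3.59.
So the least-cost plan costs $3.59.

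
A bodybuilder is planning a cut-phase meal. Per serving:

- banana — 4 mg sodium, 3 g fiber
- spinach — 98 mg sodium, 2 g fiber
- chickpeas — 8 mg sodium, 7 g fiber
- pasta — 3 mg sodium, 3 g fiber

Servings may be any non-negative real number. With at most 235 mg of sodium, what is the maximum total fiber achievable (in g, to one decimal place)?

Fiber per mg sodium: pasta 1, chickpeas 0.875, banana 0.75, spinach 0.02041.
With no serving limits, spend the whole sodium allowance on pasta: 235 mg / 3 mg × 3 g = 235.0 g.

235.0 g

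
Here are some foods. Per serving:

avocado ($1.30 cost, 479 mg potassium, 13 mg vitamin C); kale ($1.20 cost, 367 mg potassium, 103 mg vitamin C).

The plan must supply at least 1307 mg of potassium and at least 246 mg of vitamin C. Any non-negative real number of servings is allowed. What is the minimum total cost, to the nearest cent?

$4.01

Check every corner: each single food scaled to meet both minima, and each pair solved so both constraints bind.
avocado only: max(1307/479, 246/13) = 18.92 servings → $24.60.
kale only: max(1307/367, 246/103) = 3.561 servings → $4.27.
avocado + kale with both tight: 0.9949 servings and 2.263 servings → $4.01.
Cheapest feasible corner: $4.01.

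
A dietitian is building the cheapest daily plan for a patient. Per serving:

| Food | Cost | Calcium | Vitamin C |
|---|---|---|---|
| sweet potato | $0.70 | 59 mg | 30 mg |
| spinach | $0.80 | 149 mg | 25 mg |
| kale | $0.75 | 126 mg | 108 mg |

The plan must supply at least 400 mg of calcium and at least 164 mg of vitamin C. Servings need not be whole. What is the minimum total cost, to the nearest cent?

$2.23

With two linear requirements the optimum uses one or two foods; enumerate the corners.
sweet potato only: max(400/59, 164/30) = 6.78 servings → $4.75.
spinach only: max(400/149, 164/25) = 6.56 servings → $5.25.
kale only: max(400/126, 164/108) = 3.175 servings → $2.38.
sweet potato + spinach with both tight: 4.82 servings and 0.776 servings → $3.99.
sweet potato + kale: intersection lies outside the first quadrant.
spinach + kale with both tight: 1.741 servings and 1.115 servings → $2.23.
The minimum over all feasible corners is $2.23.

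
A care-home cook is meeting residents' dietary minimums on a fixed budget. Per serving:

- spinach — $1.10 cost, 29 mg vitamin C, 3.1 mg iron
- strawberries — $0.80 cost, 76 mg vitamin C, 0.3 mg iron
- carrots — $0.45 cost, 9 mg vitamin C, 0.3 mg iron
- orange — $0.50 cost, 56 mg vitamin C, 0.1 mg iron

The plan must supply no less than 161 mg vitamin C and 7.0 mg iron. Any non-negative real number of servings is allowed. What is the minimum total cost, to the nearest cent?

$3.29

This is a tiny linear program; its minimum lies at a vertex of the feasible set. List the vertices and price them.
spinach only: max(161/29, 7.0/3.1) = 5.552 servings → $6.11.
strawberries only: max(161/76, 7.0/0.3) = 23.33 servings → $18.67.
carrots only: max(161/9, 7.0/0.3) = 23.33 servings → $10.50.
orange only: max(161/56, 7.0/0.1) = 70 servings → $35.00.
spinach + strawberries with both tight: 2.132 servings and 1.305 servings → $3.39.
spinach + carrots with both tight: 0.7656 servings and 15.42 servings → $7.78.
spinach + orange with both tight: 2.202 servings and 1.735 servings → $3.29.
strawberries + carrots: the both-tight solution has a negative serving — not a feasible corner.
strawberries + orange with both targets exact would need a negative amount; discard.
carrots + orange: intersection lies outside the first quadrant.
Cheapest feasible corner: $3.29.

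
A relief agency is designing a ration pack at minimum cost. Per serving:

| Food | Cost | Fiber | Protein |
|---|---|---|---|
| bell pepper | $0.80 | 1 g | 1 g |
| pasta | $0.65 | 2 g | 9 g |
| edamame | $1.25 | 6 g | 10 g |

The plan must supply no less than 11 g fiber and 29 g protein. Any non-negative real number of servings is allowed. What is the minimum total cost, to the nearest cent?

$2.73

Compare the cost at each extreme point of the feasible region.
bell pepper only: max(11/1, 29/1) = 29 servings → $23.20.
pasta only: max(11/2, 29/9) = 5.5 servings → $3.58.
edamame only: max(11/6, 29/10) = 2.9 servings → $3.62.
bell pepper + pasta with both tight: 5.857 servings and 2.571 servings → $6.36.
bell pepper + edamame: the both-tight solution has a negative serving — not a feasible corner.
pasta + edamame with both tight: 1.882 servings and 1.206 servings → $2.73.
So the least-cost plan costs $2.73.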